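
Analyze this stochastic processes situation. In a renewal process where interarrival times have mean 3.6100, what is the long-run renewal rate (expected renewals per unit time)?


Long-run renewal rate = 1/E(X)
= 1/3.6100
= 0.2770

0.2770


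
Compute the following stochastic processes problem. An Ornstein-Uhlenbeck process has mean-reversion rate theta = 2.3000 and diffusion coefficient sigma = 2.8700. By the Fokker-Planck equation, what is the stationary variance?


Stationary variance = sigma^2 / (2*theta)
= 2.8700^2 / (2*2.3000)
= 8.2369 / 4.6000
= 1.7906

1.7906


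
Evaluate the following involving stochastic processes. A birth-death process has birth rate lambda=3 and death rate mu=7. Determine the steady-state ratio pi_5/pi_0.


For birth-death process, pi_n/pi_0 = (lambda/mu)^n
= (3/7)^5
= 0.0145

0.0145


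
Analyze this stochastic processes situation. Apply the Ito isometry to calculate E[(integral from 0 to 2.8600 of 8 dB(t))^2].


By Ito isometry: E[(int f dB)^2] = int f^2 dt
= 8^2 * 2.8600
= 64 * 2.8600 = 183.0400

183.0400


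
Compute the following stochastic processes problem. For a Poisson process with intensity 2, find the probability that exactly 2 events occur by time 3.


P(N(t)=k) = (lambda*t)^k * exp(-lambda*t) / k!
lambda*t = 6
= 6^2 * exp(-6) / 2!
= 36 * 0.0025 / 2
= 0.0446

0.0446


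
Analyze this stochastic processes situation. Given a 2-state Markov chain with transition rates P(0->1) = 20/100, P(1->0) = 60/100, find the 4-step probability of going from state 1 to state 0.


Computing P^4 by matrix multiplication.
P = [[0.8000, 0.2000], [0.6000, 0.4000]]
After raising P to the power 4:
P^4(1,0) = 0.7488

0.7488


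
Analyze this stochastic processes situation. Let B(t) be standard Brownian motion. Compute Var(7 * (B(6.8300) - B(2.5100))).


Var(alpha*(B(t)-B(s))) = alpha^2 * (t-s)
= 7^2 * (6.8300 - 2.5100)
= 49 * 4.3200
= 211.6800

211.6800


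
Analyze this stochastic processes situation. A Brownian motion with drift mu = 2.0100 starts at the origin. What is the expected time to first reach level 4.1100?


Expected first passage time = a/mu
= 4.1100/2.0100
= 2.0448

2.0448


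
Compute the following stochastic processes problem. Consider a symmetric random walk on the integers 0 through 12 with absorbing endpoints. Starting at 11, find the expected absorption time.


For symmetric RW on 0,...,N with absorbing barriers, E(i) = i*(N-i)
E(11) = 11 * 1 = 11

11


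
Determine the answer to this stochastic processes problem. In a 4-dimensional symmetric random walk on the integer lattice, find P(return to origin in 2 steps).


P(return in 2 steps) = P(reverse first step) = 1/(2d)
= 1/8
= 0.1250

0.1250


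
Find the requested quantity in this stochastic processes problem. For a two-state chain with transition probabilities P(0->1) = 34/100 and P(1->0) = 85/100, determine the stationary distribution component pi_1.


Stationary distribution: pi_0 = p10/(p01+p10), pi_1 = p01/(p01+p10)
p01 = 0.3400, p10 = 0.8500
pi_1 = 0.2857

0.2857


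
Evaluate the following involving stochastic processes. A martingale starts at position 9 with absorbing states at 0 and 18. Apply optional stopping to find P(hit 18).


By optional stopping theorem: E(M at tau) = M(0) = 9
P(hit 18)*18 + P(hit 0)*0 = 9
P(hit 18) = (9 - 0)/(18 - 0) = 1/2 = 0.5000

0.5000


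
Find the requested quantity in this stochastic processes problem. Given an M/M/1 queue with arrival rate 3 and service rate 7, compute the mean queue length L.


rho = 3/7 = 0.4286
L = rho/(1-rho)
= 0.4286/0.5714
= 0.7500

0.7500


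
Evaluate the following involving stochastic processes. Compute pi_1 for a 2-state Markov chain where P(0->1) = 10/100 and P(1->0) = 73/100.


Stationary distribution: pi_0 = p10/(p01+p10), pi_1 = p01/(p01+p10)
p01 = 0.1000, p10 = 0.7300
pi_1 = 0.1205

0.1205


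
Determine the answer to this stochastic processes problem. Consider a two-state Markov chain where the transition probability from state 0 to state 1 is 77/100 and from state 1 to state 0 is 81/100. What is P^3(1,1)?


Computing P^3 by matrix multiplication.
P = [[0.2300, 0.7700], [0.8100, 0.1900]]
After raising P to the power 3:
P^3(1,1) = 0.3873

0.3873


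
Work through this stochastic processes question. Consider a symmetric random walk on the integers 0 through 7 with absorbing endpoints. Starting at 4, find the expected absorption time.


For symmetric RW on 0,...,N with absorbing barriers, E(i) = i*(N-i)
E(4) = 4 * 3 = 12

12


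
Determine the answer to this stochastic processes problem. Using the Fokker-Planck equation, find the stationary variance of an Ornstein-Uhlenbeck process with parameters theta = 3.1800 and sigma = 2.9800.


Stationary variance = sigma^2 / (2*theta)
= 2.9800^2 / (2*3.1800)
= 8.8804 / 6.3600
= 1.3963

1.3963


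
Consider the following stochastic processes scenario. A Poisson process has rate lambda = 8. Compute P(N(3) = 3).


P(N(t)=k) = (lambda*t)^k * exp(-lambda*t) / k!
lambda*t = 24
= 24^3 * exp(-24) / 3!
= 13824 * 3.7751e-11 / 6
= 8.6979e-08

8.6979e-08


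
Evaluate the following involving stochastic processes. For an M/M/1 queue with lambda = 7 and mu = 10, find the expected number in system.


rho = 7/10 = 0.7000
L = rho/(1-rho)
= 0.7000/0.3000
= 2.3333

2.3333


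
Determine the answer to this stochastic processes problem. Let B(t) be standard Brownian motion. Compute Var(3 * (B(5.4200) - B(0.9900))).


Var(alpha*(B(t)-B(s))) = alpha^2 * (t-s)
= 3^2 * (5.4200 - 0.9900)
= 9 * 4.4300
= 39.8700

39.8700


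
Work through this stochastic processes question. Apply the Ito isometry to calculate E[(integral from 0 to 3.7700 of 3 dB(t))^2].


By Ito isometry: E[(int f dB)^2] = int f^2 dt
= 3^2 * 3.7700
= 9 * 3.7700 = 33.9300

33.9300


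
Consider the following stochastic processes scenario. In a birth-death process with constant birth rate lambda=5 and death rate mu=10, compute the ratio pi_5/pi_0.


For birth-death process, pi_n/pi_0 = (lambda/mu)^n
= (5/10)^5
= 0.0312

0.0312


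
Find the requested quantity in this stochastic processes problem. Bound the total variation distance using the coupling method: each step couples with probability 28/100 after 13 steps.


TV distance bound <= (1-delta)^n
= (1 - 0.2800)^13
= 0.7200^13
= 0.0140

0.0140


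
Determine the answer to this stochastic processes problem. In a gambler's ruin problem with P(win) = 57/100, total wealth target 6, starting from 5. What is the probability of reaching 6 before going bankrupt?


Gambler's ruin formula:
r = q/p = 0.4300/0.5700 = 0.7544
P(win) = (1 - r^i)/(1 - r^N)
= (1 - 0.7544^5)/(1 - 0.7544^6)
= 0.9264

0.9264


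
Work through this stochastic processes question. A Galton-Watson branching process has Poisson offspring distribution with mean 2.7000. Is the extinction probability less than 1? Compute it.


Since mu = 2.7000 > 1, extinction prob q < 1.
Solve s = exp(mu*(s-1)) iteratively.
q = 0.0844

0.0844


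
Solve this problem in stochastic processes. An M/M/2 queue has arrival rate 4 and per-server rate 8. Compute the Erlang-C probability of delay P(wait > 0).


a = lambda/mu = 0.5000
rho = a/c = 0.2500
Erlang-C formula applied:
C(c,a) = 0.1000

0.1000


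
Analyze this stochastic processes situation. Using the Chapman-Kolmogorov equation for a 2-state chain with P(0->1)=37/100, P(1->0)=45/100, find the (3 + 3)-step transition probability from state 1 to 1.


P^6 = P^3 * P^3
Computing via matrix multiplication of the transition matrix.
Entry (1,1) of P^6 = 0.4512

0.4512


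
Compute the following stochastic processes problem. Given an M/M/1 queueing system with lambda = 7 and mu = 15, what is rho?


rho = lambda/mu
= 7/15
= 0.4667

0.4667


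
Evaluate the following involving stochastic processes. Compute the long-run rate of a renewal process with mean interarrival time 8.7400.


Long-run renewal rate = 1/E(X)
= 1/8.7400
= 0.1144

0.1144


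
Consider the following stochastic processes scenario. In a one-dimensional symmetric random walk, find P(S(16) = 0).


P(S(16) = 0) = C(16,8) / 4^8
= 12870 / 65536
= 0.1964

0.1964


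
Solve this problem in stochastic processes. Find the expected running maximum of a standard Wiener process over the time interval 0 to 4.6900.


E(max B(s)) = sqrt(2t/pi)
= sqrt(2*4.6900/pi)
= sqrt(2.9857)
= 1.7279

1.7279


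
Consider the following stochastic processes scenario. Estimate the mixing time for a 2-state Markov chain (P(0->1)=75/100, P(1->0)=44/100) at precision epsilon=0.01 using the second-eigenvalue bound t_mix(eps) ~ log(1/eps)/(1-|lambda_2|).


lambda_2 = |1 - p01 - p10| = |1 - 0.7500 - 0.4400| = 0.1900
t_mix ~ log(1/eps)/(1 - |lambda_2|)
= log(100)/(1 - 0.1900) = 4.6052/0.8100
= 5.6854

5.6854


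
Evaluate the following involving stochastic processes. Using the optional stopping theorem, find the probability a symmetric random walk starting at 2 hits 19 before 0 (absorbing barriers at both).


By optional stopping theorem: E(M at tau) = M(0) = 2
P(hit 19)*19 + P(hit 0)*0 = 2
P(hit 19) = (2 - 0)/(19 - 0) = 2/19 = 0.1053

0.1053


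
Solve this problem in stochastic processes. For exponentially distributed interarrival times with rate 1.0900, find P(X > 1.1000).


P(X > t) = exp(-lambda * t)
= exp(-1.0900 * 1.1000)
= exp(-1.1990) = 0.3015

0.3015


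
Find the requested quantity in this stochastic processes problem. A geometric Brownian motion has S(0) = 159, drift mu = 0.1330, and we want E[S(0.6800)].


E[S(t)] = S(0) * exp(mu * t)
= 159 * exp(0.1330 * 0.6800)
= 159 * 1.0947
= 174.0503

174.0503


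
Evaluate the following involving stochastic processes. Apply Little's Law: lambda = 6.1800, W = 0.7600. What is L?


Little's Law: L = lambda * W
= 6.1800 * 0.7600
= 4.6968

4.6968


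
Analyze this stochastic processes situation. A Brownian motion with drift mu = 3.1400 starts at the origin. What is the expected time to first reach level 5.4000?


Expected first passage time = a/mu
= 5.4000/3.1400
= 1.7197

1.7197


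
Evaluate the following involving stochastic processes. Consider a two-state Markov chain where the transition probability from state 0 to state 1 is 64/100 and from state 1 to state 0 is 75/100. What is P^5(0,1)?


Computing P^5 by matrix multiplication.
P = [[0.3600, 0.6400], [0.7500, 0.2500]]
After raising P to the power 5:
P^5(0,1) = 0.4646

0.4646


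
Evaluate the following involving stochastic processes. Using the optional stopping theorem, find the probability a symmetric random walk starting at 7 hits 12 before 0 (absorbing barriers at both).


By optional stopping theorem: E(M at tau) = M(0) = 7
P(hit 12)*12 + P(hit 0)*0 = 7
P(hit 12) = (7 - 0)/(12 - 0) = 7/12 = 0.5833

0.5833


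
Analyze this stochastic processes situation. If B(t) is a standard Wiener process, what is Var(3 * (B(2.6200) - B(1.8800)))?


Var(alpha*(B(t)-B(s))) = alpha^2 * (t-s)
= 3^2 * (2.6200 - 1.8800)
= 9 * 0.7400
= 6.6600

6.6600


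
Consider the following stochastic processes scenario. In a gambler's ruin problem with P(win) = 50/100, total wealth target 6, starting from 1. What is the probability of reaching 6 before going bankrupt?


p = 1/2: P(win) = i/N = 1/6
= 0.1667

0.1667


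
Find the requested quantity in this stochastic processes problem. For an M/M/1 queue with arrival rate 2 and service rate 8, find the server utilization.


rho = lambda/mu
= 2/8
= 0.2500

0.2500


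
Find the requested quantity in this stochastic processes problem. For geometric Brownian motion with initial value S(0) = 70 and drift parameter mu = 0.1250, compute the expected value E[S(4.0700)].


E[S(t)] = S(0) * exp(mu * t)
= 70 * exp(0.1250 * 4.0700)
= 70 * 1.6632
= 116.4248

116.4248


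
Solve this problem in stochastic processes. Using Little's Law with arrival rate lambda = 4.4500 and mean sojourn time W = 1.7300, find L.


Little's Law: L = lambda * W
= 4.4500 * 1.7300
= 7.6985

7.6985


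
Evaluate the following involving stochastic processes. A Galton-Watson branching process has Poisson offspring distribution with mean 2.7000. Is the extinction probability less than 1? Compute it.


Since mu = 2.7000 > 1, extinction prob q < 1.
Solve s = exp(mu*(s-1)) iteratively.
q = 0.0844

0.0844


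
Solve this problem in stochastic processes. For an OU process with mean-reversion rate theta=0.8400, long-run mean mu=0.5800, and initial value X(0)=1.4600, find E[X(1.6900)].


E[X(t)] = mu + (X(0) - mu)*exp(-theta*t)
= 0.5800 + (1.4600 - 0.5800)*exp(-0.8400*1.6900)
= 0.5800 + 0.8800 * 0.2418
= 0.7928

0.7928


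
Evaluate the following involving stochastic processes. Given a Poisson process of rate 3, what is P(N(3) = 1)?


P(N(t)=k) = (lambda*t)^k * exp(-lambda*t) / k!
lambda*t = 9
= 9^1 * exp(-9) / 1!
= 9 * 1.2341e-04 / 1
= 0.0011

0.0011


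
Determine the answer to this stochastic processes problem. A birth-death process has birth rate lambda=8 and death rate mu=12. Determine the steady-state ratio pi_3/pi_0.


For birth-death process, pi_n/pi_0 = (lambda/mu)^n
= (8/12)^3
= 0.2963

0.2963


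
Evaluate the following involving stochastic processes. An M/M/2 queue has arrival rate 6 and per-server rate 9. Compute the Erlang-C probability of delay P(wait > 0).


a = lambda/mu = 0.6667
rho = a/c = 0.3333
Erlang-C formula applied:
C(c,a) = 0.1667

0.1667


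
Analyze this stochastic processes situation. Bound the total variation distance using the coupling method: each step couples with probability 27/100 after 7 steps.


TV distance bound <= (1-delta)^n
= (1 - 0.2700)^7
= 0.7300^7
= 0.1105

0.1105


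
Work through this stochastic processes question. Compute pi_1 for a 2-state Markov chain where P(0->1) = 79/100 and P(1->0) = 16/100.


Stationary distribution: pi_0 = p10/(p01+p10), pi_1 = p01/(p01+p10)
p01 = 0.7900, p10 = 0.1600
pi_1 = 0.8316

0.8316


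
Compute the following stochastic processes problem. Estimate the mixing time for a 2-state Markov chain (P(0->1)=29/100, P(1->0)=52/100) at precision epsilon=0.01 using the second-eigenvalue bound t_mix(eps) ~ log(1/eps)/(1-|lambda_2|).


lambda_2 = |1 - p01 - p10| = |1 - 0.2900 - 0.5200| = 0.1900
t_mix ~ log(1/eps)/(1 - |lambda_2|)
= log(100)/(1 - 0.1900) = 4.6052/0.8100
= 5.6854

5.6854


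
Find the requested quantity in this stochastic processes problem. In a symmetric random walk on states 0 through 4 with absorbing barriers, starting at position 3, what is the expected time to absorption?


For symmetric RW on 0,...,N with absorbing barriers, E(i) = i*(N-i)
E(3) = 3 * 1 = 3

3


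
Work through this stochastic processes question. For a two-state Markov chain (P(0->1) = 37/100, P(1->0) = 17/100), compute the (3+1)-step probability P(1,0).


P^4 = P^3 * P^1
Computing via matrix multiplication of the transition matrix.
Entry (1,0) of P^4 = 0.3007

0.3007


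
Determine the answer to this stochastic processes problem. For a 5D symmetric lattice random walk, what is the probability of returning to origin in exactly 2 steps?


P(return in 2 steps) = P(reverse first step) = 1/(2d)
= 1/10
= 0.1000

0.1000


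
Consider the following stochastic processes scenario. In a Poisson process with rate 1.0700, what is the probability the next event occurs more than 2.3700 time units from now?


P(X > t) = exp(-lambda * t)
= exp(-1.0700 * 2.3700)
= exp(-2.5359) = 0.0792

0.0792


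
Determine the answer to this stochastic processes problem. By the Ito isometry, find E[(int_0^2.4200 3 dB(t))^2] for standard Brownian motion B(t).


By Ito isometry: E[(int f dB)^2] = int f^2 dt
= 3^2 * 2.4200
= 9 * 2.4200 = 21.7800

21.7800


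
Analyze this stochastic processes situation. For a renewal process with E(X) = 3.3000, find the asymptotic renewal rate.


Long-run renewal rate = 1/E(X)
= 1/3.3000
= 0.3030

0.3030


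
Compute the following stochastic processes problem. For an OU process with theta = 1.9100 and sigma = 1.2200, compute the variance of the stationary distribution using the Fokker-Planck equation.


Stationary variance = sigma^2 / (2*theta)
= 1.2200^2 / (2*1.9100)
= 1.4884 / 3.8200
= 0.3896

0.3896


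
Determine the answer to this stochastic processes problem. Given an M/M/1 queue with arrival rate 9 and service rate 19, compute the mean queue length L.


rho = 9/19 = 0.4737
L = rho/(1-rho)
= 0.4737/0.5263
= 0.9000

0.9000


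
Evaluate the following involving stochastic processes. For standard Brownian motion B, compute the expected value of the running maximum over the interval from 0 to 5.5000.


E(max B(s)) = sqrt(2t/pi)
= sqrt(2*5.5000/pi)
= sqrt(3.5014)
= 1.8712

1.8712


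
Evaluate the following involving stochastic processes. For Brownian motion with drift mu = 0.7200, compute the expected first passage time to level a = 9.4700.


Expected first passage time = a/mu
= 9.4700/0.7200
= 13.1528

13.1528


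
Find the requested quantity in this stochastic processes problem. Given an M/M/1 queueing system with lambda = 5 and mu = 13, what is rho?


rho = lambda/mu
= 5/13
= 0.3846

0.3846


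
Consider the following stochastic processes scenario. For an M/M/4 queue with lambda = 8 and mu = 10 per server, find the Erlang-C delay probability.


a = lambda/mu = 0.8000
rho = a/c = 0.2000
Erlang-C formula applied:
C(c,a) = 0.0096

0.0096


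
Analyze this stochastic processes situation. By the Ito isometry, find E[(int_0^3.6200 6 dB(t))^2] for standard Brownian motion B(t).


By Ito isometry: E[(int f dB)^2] = int f^2 dt
= 6^2 * 3.6200
= 36 * 3.6200 = 130.3200

130.3200


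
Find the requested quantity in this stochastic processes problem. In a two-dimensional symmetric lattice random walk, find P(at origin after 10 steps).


P = C(10,5)^2 / 4^10
= 252^2 / 1048576
= 63504 / 1048576
= 0.0606

0.0606


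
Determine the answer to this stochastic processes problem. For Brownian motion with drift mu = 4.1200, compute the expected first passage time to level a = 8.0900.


Expected first passage time = a/mu
= 8.0900/4.1200
= 1.9636

1.9636


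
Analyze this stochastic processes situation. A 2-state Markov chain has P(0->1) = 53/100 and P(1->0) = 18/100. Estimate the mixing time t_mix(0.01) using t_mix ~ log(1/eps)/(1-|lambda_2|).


lambda_2 = |1 - p01 - p10| = |1 - 0.5300 - 0.1800| = 0.2900
t_mix ~ log(1/eps)/(1 - |lambda_2|)
= log(100)/(1 - 0.2900) = 4.6052/0.7100
= 6.4862

6.4862


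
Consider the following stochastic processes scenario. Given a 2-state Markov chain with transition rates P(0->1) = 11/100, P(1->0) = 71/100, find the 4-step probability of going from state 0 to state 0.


Computing P^4 by matrix multiplication.
P = [[0.8900, 0.1100], [0.7100, 0.2900]]
After raising P to the power 4:
P^4(0,0) = 0.8660

0.8660


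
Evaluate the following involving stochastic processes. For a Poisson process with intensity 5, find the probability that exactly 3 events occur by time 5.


P(N(t)=k) = (lambda*t)^k * exp(-lambda*t) / k!
lambda*t = 25
= 25^3 * exp(-25) / 3!
= 15625 * 1.3888e-11 / 6
= 3.6167e-08

3.6167e-08


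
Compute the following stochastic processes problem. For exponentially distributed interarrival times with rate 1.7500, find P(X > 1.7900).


P(X > t) = exp(-lambda * t)
= exp(-1.7500 * 1.7900)
= exp(-3.1325) = 0.0436

0.0436


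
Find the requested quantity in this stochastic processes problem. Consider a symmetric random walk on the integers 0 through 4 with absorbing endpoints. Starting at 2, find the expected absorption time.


For symmetric RW on 0,...,N with absorbing barriers, E(i) = i*(N-i)
E(2) = 2 * 2 = 4

4


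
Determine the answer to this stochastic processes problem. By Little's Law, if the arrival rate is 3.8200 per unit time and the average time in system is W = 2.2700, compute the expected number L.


Little's Law: L = lambda * W
= 3.8200 * 2.2700
= 8.6714

8.6714


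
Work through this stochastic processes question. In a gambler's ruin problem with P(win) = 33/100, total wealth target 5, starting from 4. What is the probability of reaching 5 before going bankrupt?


Gambler's ruin formula:
r = q/p = 0.6700/0.3300 = 2.0303
P(win) = (1 - r^i)/(1 - r^N)
= (1 - 2.0303^4)/(1 - 2.0303^5)
= 0.4774

0.4774


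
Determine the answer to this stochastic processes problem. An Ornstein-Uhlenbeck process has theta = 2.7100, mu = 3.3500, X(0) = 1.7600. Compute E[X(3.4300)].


E[X(t)] = mu + (X(0) - mu)*exp(-theta*t)
= 3.3500 + (1.7600 - 3.3500)*exp(-2.7100*3.4300)
= 3.3500 + -1.5900 * 9.1855e-05
= 3.3499

3.3499


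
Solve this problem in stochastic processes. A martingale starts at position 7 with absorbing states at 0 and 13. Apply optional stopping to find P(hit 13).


By optional stopping theorem: E(M at tau) = M(0) = 7
P(hit 13)*13 + P(hit 0)*0 = 7
P(hit 13) = (7 - 0)/(13 - 0) = 7/13 = 0.5385

0.5385


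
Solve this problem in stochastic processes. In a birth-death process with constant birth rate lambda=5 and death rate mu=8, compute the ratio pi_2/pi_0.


For birth-death process, pi_n/pi_0 = (lambda/mu)^n
= (5/8)^2
= 0.3906

0.3906


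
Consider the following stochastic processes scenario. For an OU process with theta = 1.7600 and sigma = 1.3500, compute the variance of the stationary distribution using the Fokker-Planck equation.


Stationary variance = sigma^2 / (2*theta)
= 1.3500^2 / (2*1.7600)
= 1.8225 / 3.5200
= 0.5178

0.5178


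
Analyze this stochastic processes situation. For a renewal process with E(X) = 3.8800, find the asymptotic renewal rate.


Long-run renewal rate = 1/E(X)
= 1/3.8800
= 0.2577

0.2577


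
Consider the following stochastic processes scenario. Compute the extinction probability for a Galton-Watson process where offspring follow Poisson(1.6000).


Since mu = 1.6000 > 1, extinction prob q < 1.
Solve s = exp(mu*(s-1)) iteratively.
q = 0.3580

0.3580


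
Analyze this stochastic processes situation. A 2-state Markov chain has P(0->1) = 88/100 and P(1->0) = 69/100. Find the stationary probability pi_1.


Stationary distribution: pi_0 = p10/(p01+p10), pi_1 = p01/(p01+p10)
p01 = 0.8800, p10 = 0.6900
pi_1 = 0.5605

0.5605


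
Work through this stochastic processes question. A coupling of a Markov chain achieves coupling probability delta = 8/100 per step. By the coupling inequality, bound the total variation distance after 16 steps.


TV distance bound <= (1-delta)^n
= (1 - 0.0800)^16
= 0.9200^16
= 0.2634

0.2634


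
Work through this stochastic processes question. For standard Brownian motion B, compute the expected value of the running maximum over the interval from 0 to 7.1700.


E(max B(s)) = sqrt(2t/pi)
= sqrt(2*7.1700/pi)
= sqrt(4.5646)
= 2.1365

2.1365


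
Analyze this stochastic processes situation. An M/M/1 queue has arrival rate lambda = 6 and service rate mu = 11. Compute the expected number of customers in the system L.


rho = 6/11 = 0.5455
L = rho/(1-rho)
= 0.5455/0.4545
= 1.2000

1.2000


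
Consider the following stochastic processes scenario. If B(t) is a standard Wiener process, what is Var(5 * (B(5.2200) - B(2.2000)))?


Var(alpha*(B(t)-B(s))) = alpha^2 * (t-s)
= 5^2 * (5.2200 - 2.2000)
= 25 * 3.0200
= 75.5000

75.5000


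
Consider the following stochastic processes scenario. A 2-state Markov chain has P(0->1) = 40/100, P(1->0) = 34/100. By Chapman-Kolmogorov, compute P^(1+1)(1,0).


P^2 = P^1 * P^1
Computing via matrix multiplication of the transition matrix.
Entry (1,0) of P^2 = 0.4284

0.4284


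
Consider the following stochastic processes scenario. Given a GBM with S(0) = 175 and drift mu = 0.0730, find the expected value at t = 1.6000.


E[S(t)] = S(0) * exp(mu * t)
= 175 * exp(0.0730 * 1.6000)
= 175 * 1.1239
= 196.6816

196.6816


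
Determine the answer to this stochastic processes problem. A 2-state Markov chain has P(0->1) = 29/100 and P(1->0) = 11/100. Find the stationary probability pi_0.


Stationary distribution: pi_0 = p10/(p01+p10), pi_1 = p01/(p01+p10)
p01 = 0.2900, p10 = 0.1100
pi_0 = 0.2750

0.2750


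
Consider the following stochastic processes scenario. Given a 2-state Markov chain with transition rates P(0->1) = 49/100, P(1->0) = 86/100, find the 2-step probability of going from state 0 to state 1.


Computing P^2 by matrix multiplication.
P = [[0.5100, 0.4900], [0.8600, 0.1400]]
After raising P to the power 2:
P^2(0,1) = 0.3185

0.3185


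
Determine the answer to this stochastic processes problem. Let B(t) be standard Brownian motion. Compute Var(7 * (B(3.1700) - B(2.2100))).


Var(alpha*(B(t)-B(s))) = alpha^2 * (t-s)
= 7^2 * (3.1700 - 2.2100)
= 49 * 0.9600
= 47.0400

47.0400


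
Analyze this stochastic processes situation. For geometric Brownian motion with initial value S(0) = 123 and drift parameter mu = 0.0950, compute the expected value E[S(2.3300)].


E[S(t)] = S(0) * exp(mu * t)
= 123 * exp(0.0950 * 2.3300)
= 123 * 1.2478
= 153.4745

153.4745


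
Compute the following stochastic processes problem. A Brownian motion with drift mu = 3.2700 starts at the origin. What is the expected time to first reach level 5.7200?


Expected first passage time = a/mu
= 5.7200/3.2700
= 1.7492

1.7492


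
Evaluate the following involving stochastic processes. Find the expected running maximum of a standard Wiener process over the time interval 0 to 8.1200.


E(max B(s)) = sqrt(2t/pi)
= sqrt(2*8.1200/pi)
= sqrt(5.1694)
= 2.2736

2.2736


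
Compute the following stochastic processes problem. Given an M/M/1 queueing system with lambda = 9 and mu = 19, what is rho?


rho = lambda/mu
= 9/19
= 0.4737

0.4737


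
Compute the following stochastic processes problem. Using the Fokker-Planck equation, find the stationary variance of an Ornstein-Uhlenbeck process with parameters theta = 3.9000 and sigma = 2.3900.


Stationary variance = sigma^2 / (2*theta)
= 2.3900^2 / (2*3.9000)
= 5.7121 / 7.8000
= 0.7323

0.7323


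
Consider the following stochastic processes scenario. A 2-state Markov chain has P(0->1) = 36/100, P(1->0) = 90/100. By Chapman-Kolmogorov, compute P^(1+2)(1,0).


P^3 = P^1 * P^2
Computing via matrix multiplication of the transition matrix.
Entry (1,0) of P^3 = 0.7268

0.7268


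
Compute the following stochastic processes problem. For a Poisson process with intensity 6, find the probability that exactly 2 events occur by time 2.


P(N(t)=k) = (lambda*t)^k * exp(-lambda*t) / k!
lambda*t = 12
= 12^2 * exp(-12) / 2!
= 144 * 6.1442e-06 / 2
= 4.4238e-04

4.4238e-04


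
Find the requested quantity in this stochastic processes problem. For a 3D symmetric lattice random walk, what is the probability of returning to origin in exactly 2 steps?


P(return in 2 steps) = P(reverse first step) = 1/(2d)
= 1/6
= 0.1667

0.1667


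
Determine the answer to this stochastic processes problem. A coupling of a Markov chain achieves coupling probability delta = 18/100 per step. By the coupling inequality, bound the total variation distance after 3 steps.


TV distance bound <= (1-delta)^n
= (1 - 0.1800)^3
= 0.8200^3
= 0.5514

0.5514


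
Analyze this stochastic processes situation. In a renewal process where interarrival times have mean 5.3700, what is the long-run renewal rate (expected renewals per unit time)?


Long-run renewal rate = 1/E(X)
= 1/5.3700
= 0.1862

0.1862


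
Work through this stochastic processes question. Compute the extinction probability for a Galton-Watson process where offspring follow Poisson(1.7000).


Since mu = 1.7000 > 1, extinction prob q < 1.
Solve s = exp(mu*(s-1)) iteratively.
q = 0.3088

0.3088


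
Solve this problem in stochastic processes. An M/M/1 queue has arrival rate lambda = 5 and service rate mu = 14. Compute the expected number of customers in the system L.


rho = 5/14 = 0.3571
L = rho/(1-rho)
= 0.3571/0.6429
= 0.5556

0.5556


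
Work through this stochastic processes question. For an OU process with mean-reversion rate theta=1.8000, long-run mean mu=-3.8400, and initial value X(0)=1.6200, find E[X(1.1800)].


E[X(t)] = mu + (X(0) - mu)*exp(-theta*t)
= -3.8400 + (1.6200 - -3.8400)*exp(-1.8000*1.1800)
= -3.8400 + 5.4600 * 0.1196
= -3.1872

-3.1872


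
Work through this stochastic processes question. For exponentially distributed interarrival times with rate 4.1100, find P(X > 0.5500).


P(X > t) = exp(-lambda * t)
= exp(-4.1100 * 0.5500)
= exp(-2.2605) = 0.1043

0.1043


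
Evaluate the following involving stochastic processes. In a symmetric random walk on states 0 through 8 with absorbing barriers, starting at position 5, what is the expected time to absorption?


For symmetric RW on 0,...,N with absorbing barriers, E(i) = i*(N-i)
E(5) = 5 * 3 = 15

15


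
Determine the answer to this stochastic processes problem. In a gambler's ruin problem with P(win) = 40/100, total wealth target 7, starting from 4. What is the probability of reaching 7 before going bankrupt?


Gambler's ruin formula:
r = q/p = 0.6000/0.4000 = 1.5000
P(win) = (1 - r^i)/(1 - r^N)
= (1 - 1.5000^4)/(1 - 1.5000^7)
= 0.2525

0.2525


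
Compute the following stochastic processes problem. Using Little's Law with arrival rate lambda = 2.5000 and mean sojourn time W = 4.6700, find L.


Little's Law: L = lambda * W
= 2.5000 * 4.6700
= 11.6750

11.6750


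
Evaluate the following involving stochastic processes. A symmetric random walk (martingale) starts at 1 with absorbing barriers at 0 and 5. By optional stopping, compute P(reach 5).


By optional stopping theorem: E(M at tau) = M(0) = 1
P(hit 5)*5 + P(hit 0)*0 = 1
P(hit 5) = (1 - 0)/(5 - 0) = 1/5 = 0.2000

0.2000


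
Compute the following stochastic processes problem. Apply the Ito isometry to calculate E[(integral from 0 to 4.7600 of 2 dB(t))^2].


By Ito isometry: E[(int f dB)^2] = int f^2 dt
= 2^2 * 4.7600
= 4 * 4.7600 = 19.0400

19.0400


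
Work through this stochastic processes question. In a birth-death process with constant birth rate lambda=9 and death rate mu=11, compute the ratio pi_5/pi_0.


For birth-death process, pi_n/pi_0 = (lambda/mu)^n
= (9/11)^5
= 0.3666

0.3666


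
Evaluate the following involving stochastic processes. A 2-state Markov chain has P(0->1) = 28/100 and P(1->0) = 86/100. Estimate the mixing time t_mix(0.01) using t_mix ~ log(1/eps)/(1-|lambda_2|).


lambda_2 = |1 - p01 - p10| = |1 - 0.2800 - 0.8600| = 0.1400
t_mix ~ log(1/eps)/(1 - |lambda_2|)
= log(100)/(1 - 0.1400) = 4.6052/0.8600
= 5.3548

5.3548


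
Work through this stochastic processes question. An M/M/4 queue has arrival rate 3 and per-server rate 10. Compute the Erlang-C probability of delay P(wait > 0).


a = lambda/mu = 0.3000
rho = a/c = 0.0750
Erlang-C formula applied:
C(c,a) = 2.7030e-04

2.7030e-04


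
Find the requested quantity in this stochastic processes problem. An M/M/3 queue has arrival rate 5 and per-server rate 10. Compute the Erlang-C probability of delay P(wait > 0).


a = lambda/mu = 0.5000
rho = a/c = 0.1667
Erlang-C formula applied:
C(c,a) = 0.0152

0.0152


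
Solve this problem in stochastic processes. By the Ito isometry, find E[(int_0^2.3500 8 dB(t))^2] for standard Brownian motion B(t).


By Ito isometry: E[(int f dB)^2] = int f^2 dt
= 8^2 * 2.3500
= 64 * 2.3500 = 150.4000

150.4000


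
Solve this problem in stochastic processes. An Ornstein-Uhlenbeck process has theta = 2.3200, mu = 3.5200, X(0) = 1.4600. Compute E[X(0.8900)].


E[X(t)] = mu + (X(0) - mu)*exp(-theta*t)
= 3.5200 + (1.4600 - 3.5200)*exp(-2.3200*0.8900)
= 3.5200 + -2.0600 * 0.1268
= 3.2587

3.2587


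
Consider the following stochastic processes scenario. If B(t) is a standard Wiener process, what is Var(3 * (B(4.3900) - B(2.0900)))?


Var(alpha*(B(t)-B(s))) = alpha^2 * (t-s)
= 3^2 * (4.3900 - 2.0900)
= 9 * 2.3000
= 20.7000

20.7000


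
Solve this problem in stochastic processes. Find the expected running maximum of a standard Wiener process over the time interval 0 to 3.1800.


E(max B(s)) = sqrt(2t/pi)
= sqrt(2*3.1800/pi)
= sqrt(2.0245)
= 1.4228

1.4228


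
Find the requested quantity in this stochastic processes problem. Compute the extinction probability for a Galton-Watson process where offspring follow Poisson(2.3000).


Since mu = 2.3000 > 1, extinction prob q < 1.
Solve s = exp(mu*(s-1)) iteratively.
q = 0.1376

0.1376


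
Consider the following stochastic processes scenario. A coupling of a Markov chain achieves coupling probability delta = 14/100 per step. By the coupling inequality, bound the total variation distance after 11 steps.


TV distance bound <= (1-delta)^n
= (1 - 0.1400)^11
= 0.8600^11
= 0.1903

0.1903


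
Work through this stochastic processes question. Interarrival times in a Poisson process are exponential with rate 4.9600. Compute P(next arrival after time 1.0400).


P(X > t) = exp(-lambda * t)
= exp(-4.9600 * 1.0400)
= exp(-5.1584) = 0.0058

0.0058


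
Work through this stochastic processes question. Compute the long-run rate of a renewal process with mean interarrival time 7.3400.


Long-run renewal rate = 1/E(X)
= 1/7.3400
= 0.1362

0.1362


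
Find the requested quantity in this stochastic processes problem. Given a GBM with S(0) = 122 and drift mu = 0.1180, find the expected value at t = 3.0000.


E[S(t)] = S(0) * exp(mu * t)
= 122 * exp(0.1180 * 3.0000)
= 122 * 1.4248
= 173.8201

173.8201


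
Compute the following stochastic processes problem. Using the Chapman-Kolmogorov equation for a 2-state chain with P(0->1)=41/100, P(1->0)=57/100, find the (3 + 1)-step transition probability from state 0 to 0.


P^4 = P^3 * P^1
Computing via matrix multiplication of the transition matrix.
Entry (0,0) of P^4 = 0.5816

0.5816


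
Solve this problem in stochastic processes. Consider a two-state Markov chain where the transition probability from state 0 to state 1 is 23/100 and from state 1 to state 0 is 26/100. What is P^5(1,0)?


Computing P^5 by matrix multiplication.
P = [[0.7700, 0.2300], [0.2600, 0.7400]]
After raising P to the power 5:
P^5(1,0) = 0.5123

0.5123


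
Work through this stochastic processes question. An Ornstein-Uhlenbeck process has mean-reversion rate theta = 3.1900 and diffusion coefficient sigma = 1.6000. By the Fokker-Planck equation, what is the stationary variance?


Stationary variance = sigma^2 / (2*theta)
= 1.6000^2 / (2*3.1900)
= 2.5600 / 6.3800
= 0.4013

0.4013


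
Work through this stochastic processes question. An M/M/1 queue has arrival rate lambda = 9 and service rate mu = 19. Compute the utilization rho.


rho = lambda/mu
= 9/19
= 0.4737

0.4737


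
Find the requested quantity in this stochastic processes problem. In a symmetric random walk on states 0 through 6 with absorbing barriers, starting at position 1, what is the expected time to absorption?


For symmetric RW on 0,...,N with absorbing barriers, E(i) = i*(N-i)
E(1) = 1 * 5 = 5

5


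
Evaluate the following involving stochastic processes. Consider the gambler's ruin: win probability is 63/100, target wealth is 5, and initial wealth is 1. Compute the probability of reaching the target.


Gambler's ruin formula:
r = q/p = 0.3700/0.6300 = 0.5873
P(win) = (1 - r^i)/(1 - r^N)
= (1 - 0.5873^1)/(1 - 0.5873^5)
= 0.4437

0.4437


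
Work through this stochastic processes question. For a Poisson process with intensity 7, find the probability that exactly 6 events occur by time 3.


P(N(t)=k) = (lambda*t)^k * exp(-lambda*t) / k!
lambda*t = 21
= 21^6 * exp(-21) / 6!
= 85766121 * 7.5826e-10 / 720
= 9.0323e-05

9.0323e-05


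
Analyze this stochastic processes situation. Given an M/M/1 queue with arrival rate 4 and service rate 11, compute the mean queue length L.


rho = 4/11 = 0.3636
L = rho/(1-rho)
= 0.3636/0.6364
= 0.5714

0.5714


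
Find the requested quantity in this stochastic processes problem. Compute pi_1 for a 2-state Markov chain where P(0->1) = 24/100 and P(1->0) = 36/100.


Stationary distribution: pi_0 = p10/(p01+p10), pi_1 = p01/(p01+p10)
p01 = 0.2400, p10 = 0.3600
pi_1 = 0.4000

0.4000


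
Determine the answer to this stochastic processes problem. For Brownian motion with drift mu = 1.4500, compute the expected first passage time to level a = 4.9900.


Expected first passage time = a/mu
= 4.9900/1.4500
= 3.4414

3.4414


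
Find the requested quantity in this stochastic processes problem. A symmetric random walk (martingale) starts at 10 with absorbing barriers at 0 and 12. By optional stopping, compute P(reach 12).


By optional stopping theorem: E(M at tau) = M(0) = 10
P(hit 12)*12 + P(hit 0)*0 = 10
P(hit 12) = (10 - 0)/(12 - 0) = 5/6 = 0.8333

0.8333


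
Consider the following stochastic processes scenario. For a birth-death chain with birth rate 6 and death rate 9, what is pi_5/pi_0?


For birth-death process, pi_n/pi_0 = (lambda/mu)^n
= (6/9)^5
= 0.1317

0.1317


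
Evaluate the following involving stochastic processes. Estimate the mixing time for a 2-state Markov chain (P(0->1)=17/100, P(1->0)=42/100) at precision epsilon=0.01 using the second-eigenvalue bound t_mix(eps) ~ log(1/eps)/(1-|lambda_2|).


lambda_2 = |1 - p01 - p10| = |1 - 0.1700 - 0.4200| = 0.4100
t_mix ~ log(1/eps)/(1 - |lambda_2|)
= log(100)/(1 - 0.4100) = 4.6052/0.5900
= 7.8054

7.8054


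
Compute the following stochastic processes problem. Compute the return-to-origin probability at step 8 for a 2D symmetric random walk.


P = C(8,4)^2 / 4^8
= 70^2 / 65536
= 4900 / 65536
= 0.0748

0.0748


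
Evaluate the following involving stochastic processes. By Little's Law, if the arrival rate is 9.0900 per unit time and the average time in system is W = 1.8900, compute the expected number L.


Little's Law: L = lambda * W
= 9.0900 * 1.8900
= 17.1801

17.1801


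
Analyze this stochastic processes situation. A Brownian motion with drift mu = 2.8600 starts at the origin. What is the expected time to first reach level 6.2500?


Expected first passage time = a/mu
= 6.2500/2.8600
= 2.1853

2.1853


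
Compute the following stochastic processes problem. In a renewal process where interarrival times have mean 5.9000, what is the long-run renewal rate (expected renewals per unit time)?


Long-run renewal rate = 1/E(X)
= 1/5.9000
= 0.1695

0.1695


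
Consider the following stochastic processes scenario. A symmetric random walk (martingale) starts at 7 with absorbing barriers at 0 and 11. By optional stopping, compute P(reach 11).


By optional stopping theorem: E(M at tau) = M(0) = 7
P(hit 11)*11 + P(hit 0)*0 = 7
P(hit 11) = (7 - 0)/(11 - 0) = 7/11 = 0.6364

0.6364


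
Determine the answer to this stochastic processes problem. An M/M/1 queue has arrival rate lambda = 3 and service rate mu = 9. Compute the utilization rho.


rho = lambda/mu
= 3/9
= 0.3333

0.3333


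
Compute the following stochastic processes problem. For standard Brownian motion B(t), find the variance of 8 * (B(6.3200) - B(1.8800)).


Var(alpha*(B(t)-B(s))) = alpha^2 * (t-s)
= 8^2 * (6.3200 - 1.8800)
= 64 * 4.4400
= 284.1600

284.1600


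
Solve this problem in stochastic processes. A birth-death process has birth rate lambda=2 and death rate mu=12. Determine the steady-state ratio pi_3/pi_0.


For birth-death process, pi_n/pi_0 = (lambda/mu)^n
= (2/12)^3
= 0.0046

0.0046


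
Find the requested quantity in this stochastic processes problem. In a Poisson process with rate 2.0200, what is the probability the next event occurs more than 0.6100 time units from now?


P(X > t) = exp(-lambda * t)
= exp(-2.0200 * 0.6100)
= exp(-1.2322) = 0.2917

0.2917


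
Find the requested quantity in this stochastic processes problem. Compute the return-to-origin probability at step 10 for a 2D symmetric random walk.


P = C(10,5)^2 / 4^10
= 252^2 / 1048576
= 63504 / 1048576
= 0.0606

0.0606
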